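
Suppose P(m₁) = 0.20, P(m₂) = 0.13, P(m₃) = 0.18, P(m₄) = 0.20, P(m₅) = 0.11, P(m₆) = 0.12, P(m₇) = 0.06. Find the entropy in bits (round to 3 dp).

H = −Σ pᵢ log₂ pᵢ.
−0.20·log₂(0.20) = 0.4644
−0.13·log₂(0.13) = 0.3826
−0.18·log₂(0.18) = 0.4453
−0.20·log₂(0.20) = 0.4644
−0.11·log₂(0.11) = 0.3503
−0.12·log₂(0.12) = 0.3671
−0.06·log₂(0.06) = 0.2435
Sum ≈ 2.7176 → 2.718 bits.

2.718 bits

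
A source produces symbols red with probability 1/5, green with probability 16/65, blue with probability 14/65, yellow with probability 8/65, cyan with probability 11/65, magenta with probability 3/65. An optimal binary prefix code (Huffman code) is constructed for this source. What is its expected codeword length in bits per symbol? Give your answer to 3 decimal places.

Repeatedly combine the two least-probable nodes; the expected code length is the sum of the merged weights.
merge 3/65 + 8/65 → 11/65
merge 11/65 + 11/65 → 22/65
merge 1/5 + 14/65 → 27/65
merge 16/65 + 22/65 → 38/65
merge 27/65 + 38/65 → 1
L = 11/65 + 22/65 + 27/65 + 38/65 + 1 = 163/65 ≈ 2.508 bits/symbol.

2.508 bits/symbol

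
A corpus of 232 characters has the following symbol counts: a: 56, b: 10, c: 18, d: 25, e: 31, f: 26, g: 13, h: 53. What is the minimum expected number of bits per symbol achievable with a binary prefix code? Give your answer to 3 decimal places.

2.806 bits/symbol

Probabilities are the counts divided by 232.
Repeatedly combine the two least-probable nodes; the expected code length is the sum of the merged weights.
merge 5/116 + 13/232 → 23/232
merge 9/116 + 23/232 → 41/232
merge 25/232 + 13/116 → 51/232
merge 31/232 + 41/232 → 9/29
merge 51/232 + 53/232 → 13/29
merge 7/29 + 9/29 → 16/29
merge 13/29 + 16/29 → 1
L = 23/232 + 41/232 + 51/232 + 9/29 + 13/29 + 16/29 + 1 = 651/232 ≈ 2.806 bits/symbol.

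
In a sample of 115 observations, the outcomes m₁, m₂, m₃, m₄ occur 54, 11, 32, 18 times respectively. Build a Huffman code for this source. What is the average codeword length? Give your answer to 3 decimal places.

Probabilities are the counts divided by 115.
Repeatedly combine the two least-probable nodes; the expected code length is the sum of the merged weights.
merge 11/115 + 18/115 → 29/115
merge 29/115 + 32/115 → 61/115
merge 54/115 + 61/115 → 1
L = 29/115 + 61/115 + 1 = 41/23 ≈ 1.783 bits/symbol.

1.783 bits/symbol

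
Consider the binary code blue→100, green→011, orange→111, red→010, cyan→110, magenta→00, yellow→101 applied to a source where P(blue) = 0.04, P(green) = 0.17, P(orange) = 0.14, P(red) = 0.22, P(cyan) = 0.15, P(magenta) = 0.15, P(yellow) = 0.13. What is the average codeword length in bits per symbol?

L̄ = Σ pᵢ·ℓᵢ = 0.04·3 + 0.17·3 + 0.14·3 + 0.22·3 + 0.15·3 + 0.15·2 + 0.13·3 = 2.85 bits/symbol.

2.85 bits/symbol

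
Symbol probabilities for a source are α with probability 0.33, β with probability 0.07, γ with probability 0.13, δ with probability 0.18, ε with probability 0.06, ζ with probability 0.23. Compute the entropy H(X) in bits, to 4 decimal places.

H = −Σ pᵢ log₂ pᵢ.
−0.33·log₂(0.33) = 0.5278
−0.07·log₂(0.07) = 0.2686
−0.13·log₂(0.13) = 0.3826
−0.18·log₂(0.18) = 0.4453
−0.06·log₂(0.06) = 0.2435
−0.23·log₂(0.23) = 0.4877
Sum ≈ 2.3555 → 2.3555 bits.

2.3555 bits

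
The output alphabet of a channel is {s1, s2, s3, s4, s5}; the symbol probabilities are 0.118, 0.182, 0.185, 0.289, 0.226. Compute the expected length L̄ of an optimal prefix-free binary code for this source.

2.3 bits/symbol

Repeatedly combine the two least-probable nodes; the expected code length is the sum of the merged weights.
merge 59/500 + 91/500 → 3/10
merge 37/200 + 113/500 → 411/1000
merge 289/1000 + 3/10 → 589/1000
merge 411/1000 + 589/1000 → 1
L = 3/10 + 411/1000 + 589/1000 + 1 = 23/10 = 2.3 bits/symbol.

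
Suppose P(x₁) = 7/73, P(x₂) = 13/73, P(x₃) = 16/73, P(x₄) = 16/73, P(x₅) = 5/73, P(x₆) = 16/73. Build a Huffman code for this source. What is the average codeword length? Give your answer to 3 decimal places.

2.507 bits/symbol

Repeatedly combine the two least-probable nodes; the expected code length is the sum of the merged weights.
merge 5/73 + 7/73 → 12/73
merge 12/73 + 13/73 → 25/73
merge 16/73 + 16/73 → 32/73
merge 16/73 + 25/73 → 41/73
merge 32/73 + 41/73 → 1
L = 12/73 + 25/73 + 32/73 + 41/73 + 1 = 183/73 ≈ 2.507 bits/symbol.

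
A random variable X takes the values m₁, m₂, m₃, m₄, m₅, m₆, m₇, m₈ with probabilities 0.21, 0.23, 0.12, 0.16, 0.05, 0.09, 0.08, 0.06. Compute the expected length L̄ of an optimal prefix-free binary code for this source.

Repeatedly combine the two least-probable nodes; the expected code length is the sum of the merged weights.
merge 1/20 + 3/50 → 11/100
merge 2/25 + 9/100 → 17/100
merge 11/100 + 3/25 → 23/100
merge 4/25 + 17/100 → 33/100
merge 21/100 + 23/100 → 11/25
merge 23/100 + 33/100 → 14/25
merge 11/25 + 14/25 → 1
L = 11/100 + 17/100 + 23/100 + 33/100 + 11/25 + 14/25 + 1 = 71/25 = 2.84 bits/symbol.

2.84 bits/symbol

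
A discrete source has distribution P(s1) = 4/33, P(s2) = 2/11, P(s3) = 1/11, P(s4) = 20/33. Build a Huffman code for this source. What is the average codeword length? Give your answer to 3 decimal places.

Repeatedly combine the two least-probable nodes; the expected code length is the sum of the merged weights.
merge 1/11 + 4/33 → 7/33
merge 2/11 + 7/33 → 13/33
merge 13/33 + 20/33 → 1
L = 7/33 + 13/33 + 1 = 53/33 ≈ 1.606 bits/symbol.

1.606 bits/symbol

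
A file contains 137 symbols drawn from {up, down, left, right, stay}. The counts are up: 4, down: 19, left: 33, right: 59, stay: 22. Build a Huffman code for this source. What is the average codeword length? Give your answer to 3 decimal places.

Probabilities are the counts divided by 137.
Repeatedly combine the two least-probable nodes; the expected code length is the sum of the merged weights.
merge 4/137 + 19/137 → 23/137
merge 22/137 + 23/137 → 45/137
merge 33/137 + 45/137 → 78/137
merge 59/137 + 78/137 → 1
L = 23/137 + 45/137 + 78/137 + 1 = 283/137 ≈ 2.066 bits/symbol.

2.066 bits/symbol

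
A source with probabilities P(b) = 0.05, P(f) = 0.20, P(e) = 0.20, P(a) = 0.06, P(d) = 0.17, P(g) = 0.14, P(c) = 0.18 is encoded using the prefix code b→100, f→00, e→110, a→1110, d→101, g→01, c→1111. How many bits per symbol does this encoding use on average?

2.9 bits/symbol

L̄ = Σ pᵢ·ℓᵢ = 0.05·3 + 0.20·2 + 0.20·3 + 0.06·4 + 0.17·3 + 0.14·2 + 0.18·4 = 2.9 bits/symbol.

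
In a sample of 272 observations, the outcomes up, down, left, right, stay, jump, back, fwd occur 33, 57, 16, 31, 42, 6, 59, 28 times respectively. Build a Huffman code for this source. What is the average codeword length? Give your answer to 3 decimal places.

Probabilities are the counts divided by 272.
Repeatedly combine the two least-probable nodes; the expected code length is the sum of the merged weights.
merge 3/136 + 1/17 → 11/136
merge 11/136 + 7/68 → 25/136
merge 31/272 + 33/272 → 4/17
merge 21/136 + 25/136 → 23/68
merge 57/272 + 59/272 → 29/68
merge 4/17 + 23/68 → 39/68
merge 29/68 + 39/68 → 1
L = 11/136 + 25/136 + 4/17 + 23/68 + 29/68 + 39/68 + 1 = 193/68 ≈ 2.838 bits/symbol.

2.838 bits/symbol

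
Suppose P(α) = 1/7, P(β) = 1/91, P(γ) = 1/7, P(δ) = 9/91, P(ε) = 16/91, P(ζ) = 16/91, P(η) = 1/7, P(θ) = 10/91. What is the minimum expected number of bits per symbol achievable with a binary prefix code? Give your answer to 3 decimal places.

Repeatedly combine the two least-probable nodes; the expected code length is the sum of the merged weights.
merge 1/91 + 9/91 → 10/91
merge 10/91 + 10/91 → 20/91
merge 1/7 + 1/7 → 2/7
merge 1/7 + 16/91 → 29/91
merge 16/91 + 20/91 → 36/91
merge 2/7 + 29/91 → 55/91
merge 36/91 + 55/91 → 1
L = 10/91 + 20/91 + 2/7 + 29/91 + 36/91 + 55/91 + 1 = 267/91 ≈ 2.934 bits/symbol.

2.934 bits/symbol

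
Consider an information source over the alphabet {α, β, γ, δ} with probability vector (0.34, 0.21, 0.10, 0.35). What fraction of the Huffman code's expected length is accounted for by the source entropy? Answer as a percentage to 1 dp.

Entropy H = −Σ p log₂ p ≈ 1.8643 bits.
Huffman merges: 1/10+21/100→31/100; 31/100+17/50→13/20; 7/20+13/20→1. L = 49/25 ≈ 1.9600.
Efficiency = H/L = 1.8643/1.9600 = 95.1%.

95.1%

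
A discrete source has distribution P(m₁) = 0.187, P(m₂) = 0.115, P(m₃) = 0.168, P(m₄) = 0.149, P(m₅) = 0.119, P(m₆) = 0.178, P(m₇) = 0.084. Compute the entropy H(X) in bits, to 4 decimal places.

2.7616 bits

H = −Σ pᵢ log₂ pᵢ.
−0.187·log₂(0.187) = 0.4523
−0.115·log₂(0.115) = 0.3588
−0.168·log₂(0.168) = 0.4323
−0.149·log₂(0.149) = 0.4092
−0.119·log₂(0.119) = 0.3654
−0.178·log₂(0.178) = 0.4432
−0.084·log₂(0.084) = 0.3002
Sum ≈ 2.7616 → 2.7616 bits.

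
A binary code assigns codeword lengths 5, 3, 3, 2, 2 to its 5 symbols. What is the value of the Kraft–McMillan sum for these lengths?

0.78125

With common denominator 2^5 = 32: Σ 2^(−ℓᵢ) = 1/32 + 4/32 + 4/32 + 8/32 + 8/32 = 25/32 = 0.78125.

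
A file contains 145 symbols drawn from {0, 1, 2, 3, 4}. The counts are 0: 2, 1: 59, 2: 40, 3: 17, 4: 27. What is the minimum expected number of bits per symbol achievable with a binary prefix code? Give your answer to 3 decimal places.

Probabilities are the counts divided by 145.
Repeatedly combine the two least-probable nodes; the expected code length is the sum of the merged weights.
merge 2/145 + 17/145 → 19/145
merge 19/145 + 27/145 → 46/145
merge 8/29 + 46/145 → 86/145
merge 59/145 + 86/145 → 1
L = 19/145 + 46/145 + 86/145 + 1 = 296/145 ≈ 2.041 bits/symbol.

2.041 bits/symbol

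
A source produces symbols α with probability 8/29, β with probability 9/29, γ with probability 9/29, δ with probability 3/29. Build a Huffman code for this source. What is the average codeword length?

Repeatedly combine the two least-probable nodes; the expected code length is the sum of the merged weights.
merge 3/29 + 8/29 → 11/29
merge 9/29 + 9/29 → 18/29
merge 11/29 + 18/29 → 1
L = 11/29 + 18/29 + 1 = 2 bits/symbol.

2 bits/symbol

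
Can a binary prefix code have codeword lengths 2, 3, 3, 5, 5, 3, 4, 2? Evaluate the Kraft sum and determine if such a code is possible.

With common denominator 2^5 = 32: Σ 2^(−ℓᵢ) = 8/32 + 4/32 + 4/32 + 1/32 + 1/32 + 4/32 + 2/32 + 8/32 = 32/32 = 1.
Kraft's inequality requires Σ ≤ 1; here Σ = 1 ≤ 1, so such a prefix code exists.

1; yes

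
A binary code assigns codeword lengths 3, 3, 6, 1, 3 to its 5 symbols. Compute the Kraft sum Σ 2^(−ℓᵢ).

With common denominator 2^6 = 64: Σ 2^(−ℓᵢ) = 8/64 + 8/64 + 1/64 + 32/64 + 8/64 = 57/64 = 0.890625.

0.890625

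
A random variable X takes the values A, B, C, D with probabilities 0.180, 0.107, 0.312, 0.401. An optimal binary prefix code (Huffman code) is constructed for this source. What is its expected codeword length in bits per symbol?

Repeatedly combine the two least-probable nodes; the expected code length is the sum of the merged weights.
merge 107/1000 + 9/50 → 287/1000
merge 287/1000 + 39/125 → 599/1000
merge 401/1000 + 599/1000 → 1
L = 287/1000 + 599/1000 + 1 = 943/500 = 1.886 bits/symbol.

1.886 bits/symbol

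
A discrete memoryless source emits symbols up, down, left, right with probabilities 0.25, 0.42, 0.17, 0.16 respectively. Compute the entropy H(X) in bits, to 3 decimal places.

H = −Σ pᵢ log₂ pᵢ.
−0.25·log₂(0.25) = 0.5000
−0.42·log₂(0.42) = 0.5256
−0.17·log₂(0.17) = 0.4346
−0.16·log₂(0.16) = 0.4230
Sum ≈ 1.8833 → 1.883 bits.

1.883 bits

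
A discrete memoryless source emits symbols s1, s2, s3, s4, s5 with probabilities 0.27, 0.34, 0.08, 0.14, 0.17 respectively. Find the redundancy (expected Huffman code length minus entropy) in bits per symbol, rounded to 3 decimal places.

Entropy H = −Σ p log₂ p ≈ 2.1624 bits.
Huffman merges: 2/25+7/50→11/50; 17/100+11/50→39/100; 27/100+17/50→61/100; 39/100+61/100→1. L = 111/50 ≈ 2.2200.
L − H = 2.2200 − 2.1624 = 0.058 bits.

0.058 bits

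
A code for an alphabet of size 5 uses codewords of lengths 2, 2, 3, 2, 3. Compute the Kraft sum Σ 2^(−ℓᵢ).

With common denominator 2^3 = 8: Σ 2^(−ℓᵢ) = 2/8 + 2/8 + 1/8 + 2/8 + 1/8 = 8/8 = 1.

1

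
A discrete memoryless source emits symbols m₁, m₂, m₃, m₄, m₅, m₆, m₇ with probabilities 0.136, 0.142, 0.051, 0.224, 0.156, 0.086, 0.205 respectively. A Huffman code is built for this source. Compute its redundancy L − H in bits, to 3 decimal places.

0.023 bits

Entropy H = −Σ p log₂ p ≈ 2.6850 bits.
Huffman merges: 51/1000+43/500→137/1000; 17/125+137/1000→273/1000; 71/500+39/250→149/500; 41/200+28/125→429/1000; 273/1000+149/500→571/1000; 429/1000+571/1000→1. L = 677/250 ≈ 2.7080.
L − H = 2.7080 − 2.6850 = 0.023 bits.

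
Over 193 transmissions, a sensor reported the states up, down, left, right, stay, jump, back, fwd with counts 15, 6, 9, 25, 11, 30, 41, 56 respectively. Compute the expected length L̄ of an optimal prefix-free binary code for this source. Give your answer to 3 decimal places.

Probabilities are the counts divided by 193.
Repeatedly combine the two least-probable nodes; the expected code length is the sum of the merged weights.
merge 6/193 + 9/193 → 15/193
merge 11/193 + 15/193 → 26/193
merge 15/193 + 25/193 → 40/193
merge 26/193 + 30/193 → 56/193
merge 40/193 + 41/193 → 81/193
merge 56/193 + 56/193 → 112/193
merge 81/193 + 112/193 → 1
L = 15/193 + 26/193 + 40/193 + 56/193 + 81/193 + 112/193 + 1 = 523/193 ≈ 2.710 bits/symbol.

2.710 bits/symbol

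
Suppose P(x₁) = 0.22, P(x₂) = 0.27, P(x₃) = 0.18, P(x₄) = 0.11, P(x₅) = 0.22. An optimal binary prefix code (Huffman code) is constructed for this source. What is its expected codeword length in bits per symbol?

2.29 bits/symbol

Repeatedly combine the two least-probable nodes; the expected code length is the sum of the merged weights.
merge 11/100 + 9/50 → 29/100
merge 11/50 + 11/50 → 11/25
merge 27/100 + 29/100 → 14/25
merge 11/25 + 14/25 → 1
L = 29/100 + 11/25 + 14/25 + 1 = 229/100 = 2.29 bits/symbol.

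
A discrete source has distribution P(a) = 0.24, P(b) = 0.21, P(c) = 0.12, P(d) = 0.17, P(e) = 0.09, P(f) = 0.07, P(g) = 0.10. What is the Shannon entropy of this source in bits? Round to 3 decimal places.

H = −Σ pᵢ log₂ pᵢ.
−0.24·log₂(0.24) = 0.4941
−0.21·log₂(0.21) = 0.4728
−0.12·log₂(0.12) = 0.3671
−0.17·log₂(0.17) = 0.4346
−0.09·log₂(0.09) = 0.3127
−0.07·log₂(0.07) = 0.2686
−0.10·log₂(0.10) = 0.3322
Sum ≈ 2.6820 → 2.682 bits.

2.682 bits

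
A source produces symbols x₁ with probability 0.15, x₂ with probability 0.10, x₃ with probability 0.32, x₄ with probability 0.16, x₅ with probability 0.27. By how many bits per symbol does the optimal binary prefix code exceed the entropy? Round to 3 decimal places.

0.048 bits

Entropy H = −Σ p log₂ p ≈ 2.2018 bits.
Huffman merges: 1/10+3/20→1/4; 4/25+1/4→41/100; 27/100+8/25→59/100; 41/100+59/100→1. L = 9/4 ≈ 2.2500.
L − H = 2.2500 − 2.2018 = 0.048 bits.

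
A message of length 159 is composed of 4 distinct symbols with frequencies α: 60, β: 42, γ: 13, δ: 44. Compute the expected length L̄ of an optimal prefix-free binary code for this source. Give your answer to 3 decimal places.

Probabilities are the counts divided by 159.
Repeatedly combine the two least-probable nodes; the expected code length is the sum of the merged weights.
merge 13/159 + 14/53 → 55/159
merge 44/159 + 55/159 → 33/53
merge 20/53 + 33/53 → 1
L = 55/159 + 33/53 + 1 = 313/159 ≈ 1.969 bits/symbol.

1.969 bits/symbol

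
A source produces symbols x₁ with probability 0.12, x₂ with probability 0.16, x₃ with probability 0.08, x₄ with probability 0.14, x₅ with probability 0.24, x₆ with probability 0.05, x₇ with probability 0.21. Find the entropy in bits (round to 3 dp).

H = −Σ pᵢ log₂ pᵢ.
−0.12·log₂(0.12) = 0.3671
−0.16·log₂(0.16) = 0.4230
−0.08·log₂(0.08) = 0.2915
−0.14·log₂(0.14) = 0.3971
−0.24·log₂(0.24) = 0.4941
−0.05·log₂(0.05) = 0.2161
−0.21·log₂(0.21) = 0.4728
Sum ≈ 2.6618 → 2.662 bits.

2.662 bits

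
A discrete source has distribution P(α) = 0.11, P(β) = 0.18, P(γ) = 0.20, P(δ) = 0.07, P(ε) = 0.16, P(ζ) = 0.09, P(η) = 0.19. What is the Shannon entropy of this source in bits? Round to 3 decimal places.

2.719 bits

H = −Σ pᵢ log₂ pᵢ.
−0.11·log₂(0.11) = 0.3503
−0.18·log₂(0.18) = 0.4453
−0.20·log₂(0.20) = 0.4644
−0.07·log₂(0.07) = 0.2686
−0.16·log₂(0.16) = 0.4230
−0.09·log₂(0.09) = 0.3127
−0.19·log₂(0.19) = 0.4552
Sum ≈ 2.7194 → 2.719 bits.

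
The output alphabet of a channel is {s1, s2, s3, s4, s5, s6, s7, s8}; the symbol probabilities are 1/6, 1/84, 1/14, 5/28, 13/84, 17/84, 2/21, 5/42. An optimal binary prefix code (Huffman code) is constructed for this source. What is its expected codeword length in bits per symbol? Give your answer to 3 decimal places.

Repeatedly combine the two least-probable nodes; the expected code length is the sum of the merged weights.
merge 1/84 + 1/14 → 1/12
merge 1/12 + 2/21 → 5/28
merge 5/42 + 13/84 → 23/84
merge 1/6 + 5/28 → 29/84
merge 5/28 + 17/84 → 8/21
merge 23/84 + 29/84 → 13/21
merge 8/21 + 13/21 → 1
L = 1/12 + 5/28 + 23/84 + 29/84 + 8/21 + 13/21 + 1 = 121/42 ≈ 2.881 bits/symbol.

2.881 bits/symbol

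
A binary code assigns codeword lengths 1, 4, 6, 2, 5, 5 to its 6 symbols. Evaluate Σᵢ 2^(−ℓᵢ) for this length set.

With common denominator 2^6 = 64: Σ 2^(−ℓᵢ) = 32/64 + 4/64 + 1/64 + 16/64 + 2/64 + 2/64 = 57/64 = 0.890625.

0.890625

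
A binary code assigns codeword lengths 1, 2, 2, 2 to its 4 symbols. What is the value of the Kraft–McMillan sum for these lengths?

1.25

With common denominator 2^2 = 4: Σ 2^(−ℓᵢ) = 2/4 + 1/4 + 1/4 + 1/4 = 5/4 = 1.25.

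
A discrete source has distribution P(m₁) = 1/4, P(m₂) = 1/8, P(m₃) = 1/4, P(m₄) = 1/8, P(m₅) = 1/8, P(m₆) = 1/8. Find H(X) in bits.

2.5 bits

Each probability is a power of 1/2, so log₂(1/p) is an integer.
H = Σ p·log₂(1/p) = 1/4·2 + 1/8·3 + 1/4·2 + 1/8·3 + 1/8·3 + 1/8·3 = 2.5 bits.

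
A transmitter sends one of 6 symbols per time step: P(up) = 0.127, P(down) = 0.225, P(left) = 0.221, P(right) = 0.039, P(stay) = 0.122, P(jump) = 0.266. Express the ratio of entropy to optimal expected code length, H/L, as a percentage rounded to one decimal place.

98.2%

Entropy H = −Σ p log₂ p ≈ 2.4046 bits.
Huffman merges: 39/1000+61/500→161/1000; 127/1000+161/1000→36/125; 221/1000+9/40→223/500; 133/500+36/125→277/500; 223/500+277/500→1. L = 2449/1000 ≈ 2.4490.
Efficiency = H/L = 2.4046/2.4490 = 98.2%.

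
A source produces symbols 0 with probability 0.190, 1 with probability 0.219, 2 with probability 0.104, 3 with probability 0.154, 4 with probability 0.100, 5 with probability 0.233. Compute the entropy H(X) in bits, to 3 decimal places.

2.512 bits

H = −Σ pᵢ log₂ pᵢ.
−0.190·log₂(0.190) = 0.4552
−0.219·log₂(0.219) = 0.4798
−0.104·log₂(0.104) = 0.3396
−0.154·log₂(0.154) = 0.4156
−0.100·log₂(0.100) = 0.3322
−0.233·log₂(0.233) = 0.4897
Sum ≈ 2.5122 → 2.512 bits.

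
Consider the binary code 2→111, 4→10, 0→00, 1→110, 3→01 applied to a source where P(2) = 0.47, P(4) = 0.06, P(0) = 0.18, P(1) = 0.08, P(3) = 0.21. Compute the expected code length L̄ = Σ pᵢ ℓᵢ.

2.55 bits/symbol

L̄ = Σ pᵢ·ℓᵢ = 0.47·3 + 0.06·2 + 0.18·2 + 0.08·3 + 0.21·2 = 2.55 bits/symbol.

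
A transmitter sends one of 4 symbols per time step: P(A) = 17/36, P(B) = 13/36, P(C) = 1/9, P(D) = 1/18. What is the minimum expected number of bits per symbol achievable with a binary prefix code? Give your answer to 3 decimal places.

Repeatedly combine the two least-probable nodes; the expected code length is the sum of the merged weights.
merge 1/18 + 1/9 → 1/6
merge 1/6 + 13/36 → 19/36
merge 17/36 + 19/36 → 1
L = 1/6 + 19/36 + 1 = 61/36 ≈ 1.694 bits/symbol.

1.694 bits/symbol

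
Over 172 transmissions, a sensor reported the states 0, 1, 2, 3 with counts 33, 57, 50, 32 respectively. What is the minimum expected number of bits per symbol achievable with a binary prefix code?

Probabilities are the counts divided by 172.
Repeatedly combine the two least-probable nodes; the expected code length is the sum of the merged weights.
merge 8/43 + 33/172 → 65/172
merge 25/86 + 57/172 → 107/172
merge 65/172 + 107/172 → 1
L = 65/172 + 107/172 + 1 = 2 bits/symbol.

2 bits/symbol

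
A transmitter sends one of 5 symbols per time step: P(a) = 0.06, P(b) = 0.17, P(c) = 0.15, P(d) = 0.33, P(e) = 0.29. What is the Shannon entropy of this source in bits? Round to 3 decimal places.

H = −Σ pᵢ log₂ pᵢ.
−0.06·log₂(0.06) = 0.2435
−0.17·log₂(0.17) = 0.4346
−0.15·log₂(0.15) = 0.4105
−0.33·log₂(0.33) = 0.5278
−0.29·log₂(0.29) = 0.5179
Sum ≈ 2.1344 → 2.134 bits.

2.134 bits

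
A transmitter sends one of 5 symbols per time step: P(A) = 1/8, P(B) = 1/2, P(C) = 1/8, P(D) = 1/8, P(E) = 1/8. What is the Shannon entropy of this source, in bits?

Each probability is a power of 1/2, so log₂(1/p) is an integer.
H = Σ p·log₂(1/p) = 1/8·3 + 1/2·1 + 1/8·3 + 1/8·3 + 1/8·3 = 2 bits.

2 bits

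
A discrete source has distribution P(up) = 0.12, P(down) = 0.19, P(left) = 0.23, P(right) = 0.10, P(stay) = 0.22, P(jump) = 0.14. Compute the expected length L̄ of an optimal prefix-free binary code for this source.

Repeatedly combine the two least-probable nodes; the expected code length is the sum of the merged weights.
merge 1/10 + 3/25 → 11/50
merge 7/50 + 19/100 → 33/100
merge 11/50 + 11/50 → 11/25
merge 23/100 + 33/100 → 14/25
merge 11/25 + 14/25 → 1
L = 11/50 + 33/100 + 11/25 + 14/25 + 1 = 51/20 = 2.55 bits/symbol.

2.55 bits/symbol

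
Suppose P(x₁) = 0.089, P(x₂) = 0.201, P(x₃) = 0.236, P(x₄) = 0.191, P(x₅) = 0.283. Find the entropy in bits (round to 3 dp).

H = −Σ pᵢ log₂ pᵢ.
−0.089·log₂(0.089) = 0.3106
−0.201·log₂(0.201) = 0.4653
−0.236·log₂(0.236) = 0.4916
−0.191·log₂(0.191) = 0.4562
−0.283·log₂(0.283) = 0.5154
Sum ≈ 2.2391 → 2.239 bits.

2.239 bits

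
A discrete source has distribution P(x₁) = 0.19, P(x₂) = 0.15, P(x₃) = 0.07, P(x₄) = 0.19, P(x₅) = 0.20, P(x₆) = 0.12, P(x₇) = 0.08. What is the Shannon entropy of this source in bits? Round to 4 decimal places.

2.7125 bits

H = −Σ pᵢ log₂ pᵢ.
−0.19·log₂(0.19) = 0.4552
−0.15·log₂(0.15) = 0.4105
−0.07·log₂(0.07) = 0.2686
−0.19·log₂(0.19) = 0.4552
−0.20·log₂(0.20) = 0.4644
−0.12·log₂(0.12) = 0.3671
−0.08·log₂(0.08) = 0.2915
Sum ≈ 2.7125 → 2.7125 bits.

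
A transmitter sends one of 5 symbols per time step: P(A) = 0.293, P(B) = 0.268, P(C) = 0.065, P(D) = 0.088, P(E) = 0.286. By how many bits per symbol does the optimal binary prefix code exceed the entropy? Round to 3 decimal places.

0.044 bits

Entropy H = −Σ p log₂ p ≈ 2.1094 bits.
Huffman merges: 13/200+11/125→153/1000; 153/1000+67/250→421/1000; 143/500+293/1000→579/1000; 421/1000+579/1000→1. L = 2153/1000 ≈ 2.1530.
L − H = 2.1530 − 2.1094 = 0.044 bits.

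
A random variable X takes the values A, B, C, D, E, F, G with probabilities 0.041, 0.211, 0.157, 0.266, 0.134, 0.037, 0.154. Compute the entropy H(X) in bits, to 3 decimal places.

2.570 bits

H = −Σ pᵢ log₂ pᵢ.
−0.041·log₂(0.041) = 0.1889
−0.211·log₂(0.211) = 0.4736
−0.157·log₂(0.157) = 0.4194
−0.266·log₂(0.266) = 0.5082
−0.134·log₂(0.134) = 0.3886
−0.037·log₂(0.037) = 0.1760
−0.154·log₂(0.154) = 0.4156
Sum ≈ 2.5703 → 2.570 bits.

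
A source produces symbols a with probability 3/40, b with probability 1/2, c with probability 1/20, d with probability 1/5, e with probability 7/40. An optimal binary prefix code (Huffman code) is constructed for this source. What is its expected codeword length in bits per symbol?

Repeatedly combine the two least-probable nodes; the expected code length is the sum of the merged weights.
merge 1/20 + 3/40 → 1/8
merge 1/8 + 7/40 → 3/10
merge 1/5 + 3/10 → 1/2
merge 1/2 + 1/2 → 1
L = 1/8 + 3/10 + 1/2 + 1 = 77/40 = 1.925 bits/symbol.

1.925 bits/symbol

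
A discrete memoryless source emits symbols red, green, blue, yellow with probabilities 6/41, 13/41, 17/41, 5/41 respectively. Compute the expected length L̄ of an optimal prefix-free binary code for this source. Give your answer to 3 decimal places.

1.854 bits/symbol

Repeatedly combine the two least-probable nodes; the expected code length is the sum of the merged weights.
merge 5/41 + 6/41 → 11/41
merge 11/41 + 13/41 → 24/41
merge 17/41 + 24/41 → 1
L = 11/41 + 24/41 + 1 = 76/41 ≈ 1.854 bits/symbol.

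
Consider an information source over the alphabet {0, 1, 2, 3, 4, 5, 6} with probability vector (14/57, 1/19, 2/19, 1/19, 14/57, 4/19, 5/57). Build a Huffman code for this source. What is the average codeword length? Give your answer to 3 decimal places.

2.596 bits/symbol

Repeatedly combine the two least-probable nodes; the expected code length is the sum of the merged weights.
merge 1/19 + 1/19 → 2/19
merge 5/57 + 2/19 → 11/57
merge 2/19 + 11/57 → 17/57
merge 4/19 + 14/57 → 26/57
merge 14/57 + 17/57 → 31/57
merge 26/57 + 31/57 → 1
L = 2/19 + 11/57 + 17/57 + 26/57 + 31/57 + 1 = 148/57 ≈ 2.596 bits/symbol.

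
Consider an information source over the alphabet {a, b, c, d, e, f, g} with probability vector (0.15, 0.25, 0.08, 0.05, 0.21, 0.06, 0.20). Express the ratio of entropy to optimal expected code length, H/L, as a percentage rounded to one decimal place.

Entropy H = −Σ p log₂ p ≈ 2.5989 bits.
Huffman merges: 1/20+3/50→11/100; 2/25+11/100→19/100; 3/20+19/100→17/50; 1/5+21/100→41/100; 1/4+17/50→59/100; 41/100+59/100→1. L = 66/25 ≈ 2.6400.
Efficiency = H/L = 2.5989/2.6400 = 98.4%.

98.4%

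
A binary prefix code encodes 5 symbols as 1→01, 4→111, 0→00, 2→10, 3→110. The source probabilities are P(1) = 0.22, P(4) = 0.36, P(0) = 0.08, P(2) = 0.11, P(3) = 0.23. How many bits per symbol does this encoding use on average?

L̄ = Σ pᵢ·ℓᵢ = 0.22·2 + 0.36·3 + 0.08·2 + 0.11·2 + 0.23·3 = 2.59 bits/symbol.

2.59 bits/symbol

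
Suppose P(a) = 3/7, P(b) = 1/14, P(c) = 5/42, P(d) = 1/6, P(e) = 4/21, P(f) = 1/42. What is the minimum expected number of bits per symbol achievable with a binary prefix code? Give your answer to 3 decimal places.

2.238 bits/symbol

Repeatedly combine the two least-probable nodes; the expected code length is the sum of the merged weights.
merge 1/42 + 1/14 → 2/21
merge 2/21 + 5/42 → 3/14
merge 1/6 + 4/21 → 5/14
merge 3/14 + 5/14 → 4/7
merge 3/7 + 4/7 → 1
L = 2/21 + 3/14 + 5/14 + 4/7 + 1 = 47/21 ≈ 2.238 bits/symbol.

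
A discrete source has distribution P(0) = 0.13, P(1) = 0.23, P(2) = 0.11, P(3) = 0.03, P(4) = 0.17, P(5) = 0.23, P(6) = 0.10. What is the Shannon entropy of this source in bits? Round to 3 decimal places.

2.627 bits

H = −Σ pᵢ log₂ pᵢ.
−0.13·log₂(0.13) = 0.3826
−0.23·log₂(0.23) = 0.4877
−0.11·log₂(0.11) = 0.3503
−0.03·log₂(0.03) = 0.1518
−0.17·log₂(0.17) = 0.4346
−0.23·log₂(0.23) = 0.4877
−0.10·log₂(0.10) = 0.3322
Sum ≈ 2.6268 → 2.627 bits.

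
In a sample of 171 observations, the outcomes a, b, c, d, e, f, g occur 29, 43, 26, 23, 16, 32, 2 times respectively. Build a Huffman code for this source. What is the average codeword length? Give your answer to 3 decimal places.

2.667 bits/symbol

Probabilities are the counts divided by 171.
Repeatedly combine the two least-probable nodes; the expected code length is the sum of the merged weights.
merge 2/171 + 16/171 → 2/19
merge 2/19 + 23/171 → 41/171
merge 26/171 + 29/171 → 55/171
merge 32/171 + 41/171 → 73/171
merge 43/171 + 55/171 → 98/171
merge 73/171 + 98/171 → 1
L = 2/19 + 41/171 + 55/171 + 73/171 + 98/171 + 1 = 8/3 ≈ 2.667 bits/symbol.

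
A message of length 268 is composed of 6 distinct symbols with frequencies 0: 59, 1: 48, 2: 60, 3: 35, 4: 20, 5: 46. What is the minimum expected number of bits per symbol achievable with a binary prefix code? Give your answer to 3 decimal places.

Probabilities are the counts divided by 268.
Repeatedly combine the two least-probable nodes; the expected code length is the sum of the merged weights.
merge 5/67 + 35/268 → 55/268
merge 23/134 + 12/67 → 47/134
merge 55/268 + 59/268 → 57/134
merge 15/67 + 47/134 → 77/134
merge 57/134 + 77/134 → 1
L = 55/268 + 47/134 + 57/134 + 77/134 + 1 = 685/268 ≈ 2.556 bits/symbol.

2.556 bits/symbol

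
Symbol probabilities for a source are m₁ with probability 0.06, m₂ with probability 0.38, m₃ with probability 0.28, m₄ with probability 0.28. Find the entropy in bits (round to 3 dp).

1.802 bits

H = −Σ pᵢ log₂ pᵢ.
−0.06·log₂(0.06) = 0.2435
−0.38·log₂(0.38) = 0.5305
−0.28·log₂(0.28) = 0.5142
−0.28·log₂(0.28) = 0.5142
Sum ≈ 1.8024 → 1.802 bits.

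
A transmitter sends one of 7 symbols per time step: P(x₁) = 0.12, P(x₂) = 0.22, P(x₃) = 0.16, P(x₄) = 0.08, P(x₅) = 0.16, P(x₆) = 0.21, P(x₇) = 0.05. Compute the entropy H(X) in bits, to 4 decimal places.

2.6741 bits

H = −Σ pᵢ log₂ pᵢ.
−0.12·log₂(0.12) = 0.3671
−0.22·log₂(0.22) = 0.4806
−0.16·log₂(0.16) = 0.4230
−0.08·log₂(0.08) = 0.2915
−0.16·log₂(0.16) = 0.4230
−0.21·log₂(0.21) = 0.4728
−0.05·log₂(0.05) = 0.2161
Sum ≈ 2.6741 → 2.6741 bits.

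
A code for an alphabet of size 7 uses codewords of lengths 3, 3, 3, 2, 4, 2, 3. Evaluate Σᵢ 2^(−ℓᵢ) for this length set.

1.0625

With common denominator 2^4 = 16: Σ 2^(−ℓᵢ) = 2/16 + 2/16 + 2/16 + 4/16 + 1/16 + 4/16 + 2/16 = 17/16 = 1.0625.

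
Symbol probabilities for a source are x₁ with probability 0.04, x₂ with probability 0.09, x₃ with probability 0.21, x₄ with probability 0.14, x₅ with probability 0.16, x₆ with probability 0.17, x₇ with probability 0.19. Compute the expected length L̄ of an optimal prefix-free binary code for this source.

Repeatedly combine the two least-probable nodes; the expected code length is the sum of the merged weights.
merge 1/25 + 9/100 → 13/100
merge 13/100 + 7/50 → 27/100
merge 4/25 + 17/100 → 33/100
merge 19/100 + 21/100 → 2/5
merge 27/100 + 33/100 → 3/5
merge 2/5 + 3/5 → 1
L = 13/100 + 27/100 + 33/100 + 2/5 + 3/5 + 1 = 273/100 = 2.73 bits/symbol.

2.73 bits/symbol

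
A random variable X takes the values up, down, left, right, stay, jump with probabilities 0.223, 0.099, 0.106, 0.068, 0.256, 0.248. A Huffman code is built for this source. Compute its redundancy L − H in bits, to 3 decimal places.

0.018 bits

Entropy H = −Σ p log₂ p ≈ 2.4221 bits.
Huffman merges: 17/250+99/1000→167/1000; 53/500+167/1000→273/1000; 223/1000+31/125→471/1000; 32/125+273/1000→529/1000; 471/1000+529/1000→1. L = 61/25 ≈ 2.4400.
L − H = 2.4400 − 2.4221 = 0.018 bits.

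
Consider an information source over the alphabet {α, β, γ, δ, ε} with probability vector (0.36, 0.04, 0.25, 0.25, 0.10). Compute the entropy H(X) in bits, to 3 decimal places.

2.049 bits

H = −Σ pᵢ log₂ pᵢ.
−0.36·log₂(0.36) = 0.5306
−0.04·log₂(0.04) = 0.1858
−0.25·log₂(0.25) = 0.5000
−0.25·log₂(0.25) = 0.5000
−0.10·log₂(0.10) = 0.3322
Sum ≈ 2.0486 → 2.049 bits.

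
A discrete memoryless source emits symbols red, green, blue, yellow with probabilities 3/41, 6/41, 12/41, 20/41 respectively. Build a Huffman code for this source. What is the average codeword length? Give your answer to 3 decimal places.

Repeatedly combine the two least-probable nodes; the expected code length is the sum of the merged weights.
merge 3/41 + 6/41 → 9/41
merge 9/41 + 12/41 → 21/41
merge 20/41 + 21/41 → 1
L = 9/41 + 21/41 + 1 = 71/41 ≈ 1.732 bits/symbol.

1.732 bits/symbol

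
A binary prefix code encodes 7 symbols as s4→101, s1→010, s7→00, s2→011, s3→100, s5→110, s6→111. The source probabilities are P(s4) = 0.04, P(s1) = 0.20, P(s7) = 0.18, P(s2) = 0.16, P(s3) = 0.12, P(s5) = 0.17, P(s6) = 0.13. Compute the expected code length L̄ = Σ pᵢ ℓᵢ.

2.82 bits/symbol

L̄ = Σ pᵢ·ℓᵢ = 0.04·3 + 0.20·3 + 0.18·2 + 0.16·3 + 0.12·3 + 0.17·3 + 0.13·3 = 2.82 bits/symbol.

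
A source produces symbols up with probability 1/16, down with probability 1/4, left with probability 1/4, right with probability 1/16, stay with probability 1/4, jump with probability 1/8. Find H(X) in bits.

Each probability is a power of 1/2, so log₂(1/p) is an integer.
H = Σ p·log₂(1/p) = 1/16·4 + 1/4·2 + 1/4·2 + 1/16·4 + 1/4·2 + 1/8·3 = 2.375 bits.

2.375 bits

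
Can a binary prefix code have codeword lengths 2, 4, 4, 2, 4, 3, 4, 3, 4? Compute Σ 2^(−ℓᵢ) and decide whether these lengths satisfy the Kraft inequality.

With common denominator 2^4 = 16: Σ 2^(−ℓᵢ) = 4/16 + 1/16 + 1/16 + 4/16 + 1/16 + 2/16 + 1/16 + 2/16 + 1/16 = 17/16 = 1.0625.
Kraft's inequality requires Σ ≤ 1; here Σ = 1.0625 > 1, so no such prefix code exists.

1.0625; no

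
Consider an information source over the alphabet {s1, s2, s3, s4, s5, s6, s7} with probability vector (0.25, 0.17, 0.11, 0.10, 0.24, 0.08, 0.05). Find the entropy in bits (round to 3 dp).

2.619 bits

H = −Σ pᵢ log₂ pᵢ.
−0.25·log₂(0.25) = 0.5000
−0.17·log₂(0.17) = 0.4346
−0.11·log₂(0.11) = 0.3503
−0.10·log₂(0.10) = 0.3322
−0.24·log₂(0.24) = 0.4941
−0.08·log₂(0.08) = 0.2915
−0.05·log₂(0.05) = 0.2161
Sum ≈ 2.6188 → 2.619 bits.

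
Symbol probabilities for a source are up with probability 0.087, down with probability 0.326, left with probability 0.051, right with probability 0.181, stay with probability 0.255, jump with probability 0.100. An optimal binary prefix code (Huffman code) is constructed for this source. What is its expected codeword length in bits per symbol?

Repeatedly combine the two least-probable nodes; the expected code length is the sum of the merged weights.
merge 51/1000 + 87/1000 → 69/500
merge 1/10 + 69/500 → 119/500
merge 181/1000 + 119/500 → 419/1000
merge 51/200 + 163/500 → 581/1000
merge 419/1000 + 581/1000 → 1
L = 69/500 + 119/500 + 419/1000 + 581/1000 + 1 = 297/125 = 2.376 bits/symbol.

2.376 bits/symbol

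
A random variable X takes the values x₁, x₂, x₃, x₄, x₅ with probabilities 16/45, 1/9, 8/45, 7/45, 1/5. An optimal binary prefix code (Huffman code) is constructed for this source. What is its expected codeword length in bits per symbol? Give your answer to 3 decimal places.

2.267 bits/symbol

Repeatedly combine the two least-probable nodes; the expected code length is the sum of the merged weights.
merge 1/9 + 7/45 → 4/15
merge 8/45 + 1/5 → 17/45
merge 4/15 + 16/45 → 28/45
merge 17/45 + 28/45 → 1
L = 4/15 + 17/45 + 28/45 + 1 = 34/15 ≈ 2.267 bits/symbol.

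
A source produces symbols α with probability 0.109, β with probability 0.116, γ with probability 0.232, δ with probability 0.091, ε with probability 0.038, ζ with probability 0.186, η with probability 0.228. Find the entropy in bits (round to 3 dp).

H = −Σ pᵢ log₂ pᵢ.
−0.109·log₂(0.109) = 0.3485
−0.116·log₂(0.116) = 0.3605
−0.232·log₂(0.232) = 0.4890
−0.091·log₂(0.091) = 0.3147
−0.038·log₂(0.038) = 0.1793
−0.186·log₂(0.186) = 0.4514
−0.228·log₂(0.228) = 0.4863
Sum ≈ 2.6297 → 2.630 bits.

2.630 bits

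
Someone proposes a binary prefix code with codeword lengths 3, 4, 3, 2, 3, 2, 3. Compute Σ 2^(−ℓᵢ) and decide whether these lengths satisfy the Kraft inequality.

With common denominator 2^4 = 16: Σ 2^(−ℓᵢ) = 2/16 + 1/16 + 2/16 + 4/16 + 2/16 + 4/16 + 2/16 = 17/16 = 1.0625.
Kraft's inequality requires Σ ≤ 1; here Σ = 1.0625 > 1, so no such prefix code exists.

1.0625; no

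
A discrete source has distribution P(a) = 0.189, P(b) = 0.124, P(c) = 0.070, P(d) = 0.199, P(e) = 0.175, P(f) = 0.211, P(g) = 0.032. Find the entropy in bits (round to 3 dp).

2.632 bits

H = −Σ pᵢ log₂ pᵢ.
−0.189·log₂(0.189) = 0.4543
−0.124·log₂(0.124) = 0.3734
−0.070·log₂(0.070) = 0.2686
−0.199·log₂(0.199) = 0.4635
−0.175·log₂(0.175) = 0.4401
−0.211·log₂(0.211) = 0.4736
−0.032·log₂(0.032) = 0.1589
Sum ≈ 2.6323 → 2.632 bits.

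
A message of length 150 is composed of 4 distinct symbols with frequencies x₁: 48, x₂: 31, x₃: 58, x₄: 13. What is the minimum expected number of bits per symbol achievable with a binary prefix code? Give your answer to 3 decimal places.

Probabilities are the counts divided by 150.
Repeatedly combine the two least-probable nodes; the expected code length is the sum of the merged weights.
merge 13/150 + 31/150 → 22/75
merge 22/75 + 8/25 → 46/75
merge 29/75 + 46/75 → 1
L = 22/75 + 46/75 + 1 = 143/75 ≈ 1.907 bits/symbol.

1.907 bits/symbol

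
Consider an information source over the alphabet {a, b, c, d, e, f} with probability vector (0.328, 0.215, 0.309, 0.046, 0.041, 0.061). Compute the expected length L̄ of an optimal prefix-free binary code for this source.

2.235 bits/symbol

Repeatedly combine the two least-probable nodes; the expected code length is the sum of the merged weights.
merge 41/1000 + 23/500 → 87/1000
merge 61/1000 + 87/1000 → 37/250
merge 37/250 + 43/200 → 363/1000
merge 309/1000 + 41/125 → 637/1000
merge 363/1000 + 637/1000 → 1
L = 87/1000 + 37/250 + 363/1000 + 637/1000 + 1 = 447/200 = 2.235 bits/symbol.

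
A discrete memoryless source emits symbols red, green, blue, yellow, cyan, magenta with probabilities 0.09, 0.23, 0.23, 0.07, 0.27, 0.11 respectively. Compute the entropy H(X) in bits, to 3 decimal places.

2.417 bits

H = −Σ pᵢ log₂ pᵢ.
−0.09·log₂(0.09) = 0.3127
−0.23·log₂(0.23) = 0.4877
−0.23·log₂(0.23) = 0.4877
−0.07·log₂(0.07) = 0.2686
−0.27·log₂(0.27) = 0.5100
−0.11·log₂(0.11) = 0.3503
Sum ≈ 2.4169 → 2.417 bits.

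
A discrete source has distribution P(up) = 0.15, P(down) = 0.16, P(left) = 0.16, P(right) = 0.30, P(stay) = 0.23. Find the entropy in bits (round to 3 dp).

H = −Σ pᵢ log₂ pᵢ.
−0.15·log₂(0.15) = 0.4105
−0.16·log₂(0.16) = 0.4230
−0.16·log₂(0.16) = 0.4230
−0.30·log₂(0.30) = 0.5211
−0.23·log₂(0.23) = 0.4877
Sum ≈ 2.2653 → 2.265 bits.

2.265 bits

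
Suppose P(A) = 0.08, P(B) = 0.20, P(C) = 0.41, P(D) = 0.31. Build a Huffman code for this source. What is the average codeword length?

1.87 bits/symbol

Repeatedly combine the two least-probable nodes; the expected code length is the sum of the merged weights.
merge 2/25 + 1/5 → 7/25
merge 7/25 + 31/100 → 59/100
merge 41/100 + 59/100 → 1
L = 7/25 + 59/100 + 1 = 187/100 = 1.87 bits/symbol.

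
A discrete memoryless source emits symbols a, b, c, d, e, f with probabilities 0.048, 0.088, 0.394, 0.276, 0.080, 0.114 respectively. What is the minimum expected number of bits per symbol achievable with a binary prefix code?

Repeatedly combine the two least-probable nodes; the expected code length is the sum of the merged weights.
merge 6/125 + 2/25 → 16/125
merge 11/125 + 57/500 → 101/500
merge 16/125 + 101/500 → 33/100
merge 69/250 + 33/100 → 303/500
merge 197/500 + 303/500 → 1
L = 16/125 + 101/500 + 33/100 + 303/500 + 1 = 1133/500 = 2.266 bits/symbol.

2.266 bits/symbol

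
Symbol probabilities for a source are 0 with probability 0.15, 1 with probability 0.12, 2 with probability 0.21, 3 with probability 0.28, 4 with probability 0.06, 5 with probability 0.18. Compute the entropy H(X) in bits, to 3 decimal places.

2.453 bits

H = −Σ pᵢ log₂ pᵢ.
−0.15·log₂(0.15) = 0.4105
−0.12·log₂(0.12) = 0.3671
−0.21·log₂(0.21) = 0.4728
−0.28·log₂(0.28) = 0.5142
−0.06·log₂(0.06) = 0.2435
−0.18·log₂(0.18) = 0.4453
Sum ≈ 2.4535 → 2.453 bits.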